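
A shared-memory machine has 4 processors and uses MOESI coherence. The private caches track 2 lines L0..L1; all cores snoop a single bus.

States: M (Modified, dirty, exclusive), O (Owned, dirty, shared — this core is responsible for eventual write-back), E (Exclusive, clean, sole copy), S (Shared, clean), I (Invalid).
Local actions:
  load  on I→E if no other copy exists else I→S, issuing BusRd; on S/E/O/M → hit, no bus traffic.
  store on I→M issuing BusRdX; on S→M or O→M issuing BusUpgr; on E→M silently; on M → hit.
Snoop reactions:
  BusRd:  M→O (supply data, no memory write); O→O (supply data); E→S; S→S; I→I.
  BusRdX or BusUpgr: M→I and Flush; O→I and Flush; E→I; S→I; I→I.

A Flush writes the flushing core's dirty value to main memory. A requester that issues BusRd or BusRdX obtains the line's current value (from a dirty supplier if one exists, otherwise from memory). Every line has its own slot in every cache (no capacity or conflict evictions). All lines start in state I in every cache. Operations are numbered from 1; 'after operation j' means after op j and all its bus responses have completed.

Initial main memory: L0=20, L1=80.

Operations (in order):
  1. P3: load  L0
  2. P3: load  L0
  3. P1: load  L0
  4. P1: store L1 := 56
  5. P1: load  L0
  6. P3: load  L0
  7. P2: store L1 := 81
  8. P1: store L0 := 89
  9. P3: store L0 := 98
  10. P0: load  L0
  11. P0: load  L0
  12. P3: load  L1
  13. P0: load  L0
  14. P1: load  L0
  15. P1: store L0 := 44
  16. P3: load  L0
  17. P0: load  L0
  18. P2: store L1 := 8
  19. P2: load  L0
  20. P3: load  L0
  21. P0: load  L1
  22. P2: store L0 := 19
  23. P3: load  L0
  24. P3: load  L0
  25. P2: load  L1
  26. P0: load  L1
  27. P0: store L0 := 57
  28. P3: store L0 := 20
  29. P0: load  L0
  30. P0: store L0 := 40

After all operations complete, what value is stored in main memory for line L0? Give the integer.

1. P3: load  L0  bus=[BusRd]  L0: P0=I P1=I P2=I P3=E  mem[L0]=20
2. P3: load  L0  bus=[-]  L0: P0=I P1=I P2=I P3=E  mem[L0]=20
3. P1: load  L0  bus=[BusRd]  L0: P0=I P1=S P2=I P3=S  mem[L0]=20
4. P1: store L1 := 56  bus=[BusRdX]  L1: P0=I P1=M P2=I P3=I  mem[L1]=80
5. P1: load  L0  bus=[-]  L0: P0=I P1=S P2=I P3=S  mem[L0]=20
6. P3: load  L0  bus=[-]  L0: P0=I P1=S P2=I P3=S  mem[L0]=20
7. P2: store L1 := 81  bus=[BusRdX,Flush]  L1: P0=I P1=I P2=M P3=I  mem[L1]=56
8. P1: store L0 := 89  bus=[BusUpgr]  L0: P0=I P1=M P2=I P3=I  mem[L0]=20
9. P3: store L0 := 98  bus=[BusRdX,Flush]  L0: P0=I P1=I P2=I P3=M  mem[L0]=89
10. P0: load  L0  bus=[BusRd]  L0: P0=S P1=I P2=I P3=O  mem[L0]=89
11. P0: load  L0  bus=[-]  L0: P0=S P1=I P2=I P3=O  mem[L0]=89
12. P3: load  L1  bus=[BusRd]  L1: P0=I P1=I P2=O P3=S  mem[L1]=56
13. P0: load  L0  bus=[-]  L0: P0=S P1=I P2=I P3=O  mem[L0]=89
14. P1: load  L0  bus=[BusRd]  L0: P0=S P1=S P2=I P3=O  mem[L0]=89
15. P1: store L0 := 44  bus=[BusUpgr,Flush]  L0: P0=I P1=M P2=I P3=I  mem[L0]=98
16. P3: load  L0  bus=[BusRd]  L0: P0=I P1=O P2=I P3=S  mem[L0]=98
17. P0: load  L0  bus=[BusRd]  L0: P0=S P1=O P2=I P3=S  mem[L0]=98
18. P2: store L1 := 8  bus=[BusUpgr]  L1: P0=I P1=I P2=M P3=I  mem[L1]=56
19. P2: load  L0  bus=[BusRd]  L0: P0=S P1=O P2=S P3=S  mem[L0]=98
20. P3: load  L0  bus=[-]  L0: P0=S P1=O P2=S P3=S  mem[L0]=98
21. P0: load  L1  bus=[BusRd]  L1: P0=S P1=I P2=O P3=I  mem[L1]=56
22. P2: store L0 := 19  bus=[BusUpgr,Flush]  L0: P0=I P1=I P2=M P3=I  mem[L0]=44
23. P3: load  L0  bus=[BusRd]  L0: P0=I P1=I P2=O P3=S  mem[L0]=44
24. P3: load  L0  bus=[-]  L0: P0=I P1=I P2=O P3=S  mem[L0]=44
25. P2: load  L1  bus=[-]  L1: P0=S P1=I P2=O P3=I  mem[L1]=56
26. P0: load  L1  bus=[-]  L1: P0=S P1=I P2=O P3=I  mem[L1]=56
27. P0: store L0 := 57  bus=[BusRdX,Flush]  L0: P0=M P1=I P2=I P3=I  mem[L0]=19
28. P3: store L0 := 20  bus=[BusRdX,Flush]  L0: P0=I P1=I P2=I P3=M  mem[L0]=57
29. P0: load  L0  bus=[BusRd]  L0: P0=S P1=I P2=I P3=O  mem[L0]=57
30. P0: store L0 := 40  bus=[BusUpgr,Flush]  L0: P0=M P1=I P2=I P3=I  mem[L0]=20

memory[L0] = 20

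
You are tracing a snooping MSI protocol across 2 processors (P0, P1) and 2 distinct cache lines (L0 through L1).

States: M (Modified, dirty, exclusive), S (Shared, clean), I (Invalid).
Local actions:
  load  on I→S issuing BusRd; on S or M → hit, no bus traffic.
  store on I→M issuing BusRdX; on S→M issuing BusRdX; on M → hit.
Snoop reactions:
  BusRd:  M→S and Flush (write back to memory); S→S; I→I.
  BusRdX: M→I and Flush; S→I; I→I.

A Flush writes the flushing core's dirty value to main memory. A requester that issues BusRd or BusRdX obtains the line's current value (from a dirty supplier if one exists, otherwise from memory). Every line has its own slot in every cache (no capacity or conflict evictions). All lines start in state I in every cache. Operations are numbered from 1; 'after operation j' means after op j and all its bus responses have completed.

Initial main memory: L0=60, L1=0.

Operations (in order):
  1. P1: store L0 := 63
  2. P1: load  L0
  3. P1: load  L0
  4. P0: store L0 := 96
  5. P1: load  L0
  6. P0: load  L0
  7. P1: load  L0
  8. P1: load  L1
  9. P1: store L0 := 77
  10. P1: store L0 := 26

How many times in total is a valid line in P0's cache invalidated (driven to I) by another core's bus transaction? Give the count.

step 1: P1: store L0 := 63  ⟶  IM  (L0)  txn=BusRdX  M[L0]=60
step 2: P1: load  L0  ⟶  IM  (L0)  txn=∅  M[L0]=60
step 3: P1: load  L0  ⟶  IM  (L0)  txn=∅  M[L0]=60
step 4: P0: store L0 := 96  ⟶  MI  (L0)  txn=BusRdX+Flush  M[L0]=63
step 5: P1: load  L0  ⟶  SS  (L0)  txn=BusRd+Flush  M[L0]=96
step 6: P0: load  L0  ⟶  SS  (L0)  txn=∅  M[L0]=96
step 7: P1: load  L0  ⟶  SS  (L0)  txn=∅  M[L0]=96
step 8: P1: load  L1  ⟶  IS  (L1)  txn=BusRd  M[L1]=0
step 9: P1: store L0 := 77  ⟶  IM  (L0)  txn=BusRdX  M[L0]=96
step 10: P1: store L0 := 26  ⟶  IM  (L0)  txn=∅  M[L0]=96

invalidations = 1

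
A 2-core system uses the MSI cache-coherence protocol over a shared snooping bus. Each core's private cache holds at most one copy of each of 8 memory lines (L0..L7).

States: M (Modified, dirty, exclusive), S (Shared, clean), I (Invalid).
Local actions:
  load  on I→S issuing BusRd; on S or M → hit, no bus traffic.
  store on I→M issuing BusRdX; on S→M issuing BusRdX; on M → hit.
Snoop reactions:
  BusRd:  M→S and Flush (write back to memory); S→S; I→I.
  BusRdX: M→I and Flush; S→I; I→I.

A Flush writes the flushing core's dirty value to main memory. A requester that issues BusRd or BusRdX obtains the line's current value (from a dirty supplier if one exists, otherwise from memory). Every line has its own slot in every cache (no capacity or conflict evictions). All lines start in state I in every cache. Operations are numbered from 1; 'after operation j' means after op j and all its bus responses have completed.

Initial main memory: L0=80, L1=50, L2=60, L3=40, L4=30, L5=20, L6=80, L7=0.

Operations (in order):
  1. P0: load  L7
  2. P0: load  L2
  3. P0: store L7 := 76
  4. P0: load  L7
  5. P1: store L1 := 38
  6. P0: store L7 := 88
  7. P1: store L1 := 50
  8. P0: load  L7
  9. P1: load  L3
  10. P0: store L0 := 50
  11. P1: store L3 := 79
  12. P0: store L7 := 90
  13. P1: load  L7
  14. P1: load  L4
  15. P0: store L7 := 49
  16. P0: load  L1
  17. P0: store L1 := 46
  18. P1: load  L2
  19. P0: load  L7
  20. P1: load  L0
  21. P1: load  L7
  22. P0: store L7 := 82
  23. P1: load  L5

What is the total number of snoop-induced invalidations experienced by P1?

1. P0: load  L7  bus=[BusRd]  L7: P0=S P1=I  mem[L7]=0
2. P0: load  L2  bus=[BusRd]  L2: P0=S P1=I  mem[L2]=60
3. P0: store L7 := 76  bus=[BusRdX]  L7: P0=M P1=I  mem[L7]=0
4. P0: load  L7  bus=[-]  L7: P0=M P1=I  mem[L7]=0
5. P1: store L1 := 38  bus=[BusRdX]  L1: P0=I P1=M  mem[L1]=50
6. P0: store L7 := 88  bus=[-]  L7: P0=M P1=I  mem[L7]=0
7. P1: store L1 := 50  bus=[-]  L1: P0=I P1=M  mem[L1]=50
8. P0: load  L7  bus=[-]  L7: P0=M P1=I  mem[L7]=0
9. P1: load  L3  bus=[BusRd]  L3: P0=I P1=S  mem[L3]=40
10. P0: store L0 := 50  bus=[BusRdX]  L0: P0=M P1=I  mem[L0]=80
11. P1: store L3 := 79  bus=[BusRdX]  L3: P0=I P1=M  mem[L3]=40
12. P0: store L7 := 90  bus=[-]  L7: P0=M P1=I  mem[L7]=0
13. P1: load  L7  bus=[BusRd,Flush]  L7: P0=S P1=S  mem[L7]=90
14. P1: load  L4  bus=[BusRd]  L4: P0=I P1=S  mem[L4]=30
15. P0: store L7 := 49  bus=[BusRdX]  L7: P0=M P1=I  mem[L7]=90
16. P0: load  L1  bus=[BusRd,Flush]  L1: P0=S P1=S  mem[L1]=50
17. P0: store L1 := 46  bus=[BusRdX]  L1: P0=M P1=I  mem[L1]=50
18. P1: load  L2  bus=[BusRd]  L2: P0=S P1=S  mem[L2]=60
19. P0: load  L7  bus=[-]  L7: P0=M P1=I  mem[L7]=90
20. P1: load  L0  bus=[BusRd,Flush]  L0: P0=S P1=S  mem[L0]=50
21. P1: load  L7  bus=[BusRd,Flush]  L7: P0=S P1=S  mem[L7]=49
22. P0: store L7 := 82  bus=[BusRdX]  L7: P0=M P1=I  mem[L7]=49
23. P1: load  L5  bus=[BusRd]  L5: P0=I P1=S  mem[L5]=20

invalidations = 3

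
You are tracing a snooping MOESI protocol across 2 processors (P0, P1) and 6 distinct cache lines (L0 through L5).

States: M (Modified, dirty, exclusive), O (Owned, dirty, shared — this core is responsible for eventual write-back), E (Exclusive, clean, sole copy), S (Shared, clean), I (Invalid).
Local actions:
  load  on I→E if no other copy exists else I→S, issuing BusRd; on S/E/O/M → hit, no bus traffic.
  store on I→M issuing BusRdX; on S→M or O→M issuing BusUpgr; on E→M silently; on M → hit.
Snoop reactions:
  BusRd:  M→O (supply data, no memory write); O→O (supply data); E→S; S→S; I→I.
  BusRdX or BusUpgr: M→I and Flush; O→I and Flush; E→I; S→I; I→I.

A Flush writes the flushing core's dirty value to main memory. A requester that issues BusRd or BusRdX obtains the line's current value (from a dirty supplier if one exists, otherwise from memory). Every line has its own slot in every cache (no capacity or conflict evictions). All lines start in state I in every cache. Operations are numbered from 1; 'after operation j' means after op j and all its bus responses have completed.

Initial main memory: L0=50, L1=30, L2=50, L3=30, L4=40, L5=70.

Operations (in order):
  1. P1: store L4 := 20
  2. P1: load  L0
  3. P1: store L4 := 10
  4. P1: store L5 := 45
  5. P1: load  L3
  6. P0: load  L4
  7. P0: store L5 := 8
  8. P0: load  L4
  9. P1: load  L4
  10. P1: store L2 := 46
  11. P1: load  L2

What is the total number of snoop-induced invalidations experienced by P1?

1. P1: store L4 := 20  bus=[BusRdX]  L4: P0=I P1=M  mem[L4]=40
2. P1: load  L0  bus=[BusRd]  L0: P0=I P1=E  mem[L0]=50
3. P1: store L4 := 10  bus=[-]  L4: P0=I P1=M  mem[L4]=40
4. P1: store L5 := 45  bus=[BusRdX]  L5: P0=I P1=M  mem[L5]=70
5. P1: load  L3  bus=[BusRd]  L3: P0=I P1=E  mem[L3]=30
6. P0: load  L4  bus=[BusRd]  L4: P0=S P1=O  mem[L4]=40
7. P0: store L5 := 8  bus=[BusRdX,Flush]  L5: P0=M P1=I  mem[L5]=45
8. P0: load  L4  bus=[-]  L4: P0=S P1=O  mem[L4]=40
9. P1: load  L4  bus=[-]  L4: P0=S P1=O  mem[L4]=40
10. P1: store L2 := 46  bus=[BusRdX]  L2: P0=I P1=M  mem[L2]=50
11. P1: load  L2  bus=[-]  L2: P0=I P1=M  mem[L2]=50

invalidations = 1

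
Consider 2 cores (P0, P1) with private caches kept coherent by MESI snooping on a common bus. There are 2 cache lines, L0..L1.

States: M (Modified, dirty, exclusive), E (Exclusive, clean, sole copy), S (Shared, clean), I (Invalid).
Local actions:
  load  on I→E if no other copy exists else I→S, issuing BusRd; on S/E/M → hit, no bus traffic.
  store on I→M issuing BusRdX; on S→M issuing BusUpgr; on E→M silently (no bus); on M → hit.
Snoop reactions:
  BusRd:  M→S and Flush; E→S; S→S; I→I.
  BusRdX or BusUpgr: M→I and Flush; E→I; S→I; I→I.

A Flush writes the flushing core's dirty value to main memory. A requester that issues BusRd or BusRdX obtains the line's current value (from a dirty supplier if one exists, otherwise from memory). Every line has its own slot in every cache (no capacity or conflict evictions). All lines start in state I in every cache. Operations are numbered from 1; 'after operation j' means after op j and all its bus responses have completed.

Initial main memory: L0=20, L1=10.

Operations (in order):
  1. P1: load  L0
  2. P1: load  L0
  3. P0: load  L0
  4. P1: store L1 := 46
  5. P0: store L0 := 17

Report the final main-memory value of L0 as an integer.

  op1 P1: load  L0 → I/E on L0; bus BusRd; mem=20
  op2 P1: load  L0 → I/E on L0; bus (none); mem=20
  op3 P0: load  L0 → S/S on L0; bus BusRd; mem=20
  op4 P1: store L1 := 46 → I/M on L1; bus BusRdX; mem=10
  op5 P0: store L0 := 17 → M/I on L0; bus BusUpgr; mem=20

memory[L0] = 20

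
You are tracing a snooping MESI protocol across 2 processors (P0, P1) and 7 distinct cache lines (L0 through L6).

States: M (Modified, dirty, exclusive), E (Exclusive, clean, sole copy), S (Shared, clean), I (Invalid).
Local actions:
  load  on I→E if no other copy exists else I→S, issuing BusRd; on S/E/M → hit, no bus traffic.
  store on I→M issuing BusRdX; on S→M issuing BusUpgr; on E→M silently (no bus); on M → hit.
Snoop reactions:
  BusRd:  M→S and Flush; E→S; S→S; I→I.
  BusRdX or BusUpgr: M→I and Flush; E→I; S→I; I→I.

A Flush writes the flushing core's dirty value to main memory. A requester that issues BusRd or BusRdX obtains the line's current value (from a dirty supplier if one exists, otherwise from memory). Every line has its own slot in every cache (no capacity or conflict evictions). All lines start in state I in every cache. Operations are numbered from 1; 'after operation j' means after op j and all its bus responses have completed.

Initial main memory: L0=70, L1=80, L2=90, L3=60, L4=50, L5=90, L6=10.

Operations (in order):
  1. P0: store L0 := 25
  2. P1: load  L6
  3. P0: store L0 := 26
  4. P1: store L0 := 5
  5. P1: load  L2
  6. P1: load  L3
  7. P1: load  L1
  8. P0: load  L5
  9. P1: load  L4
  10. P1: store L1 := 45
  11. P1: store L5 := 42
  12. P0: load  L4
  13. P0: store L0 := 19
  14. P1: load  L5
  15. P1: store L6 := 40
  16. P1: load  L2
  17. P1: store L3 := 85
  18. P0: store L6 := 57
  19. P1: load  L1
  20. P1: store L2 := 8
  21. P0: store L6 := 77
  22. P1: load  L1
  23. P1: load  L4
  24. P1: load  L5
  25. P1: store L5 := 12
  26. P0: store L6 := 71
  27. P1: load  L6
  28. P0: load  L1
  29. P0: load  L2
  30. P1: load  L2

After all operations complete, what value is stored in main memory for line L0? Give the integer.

memory[L0] = 5

step 1: P0: store L0 := 25  ⟶  MI  (L0)  txn=BusRdX  M[L0]=70
step 2: P1: load  L6  ⟶  IE  (L6)  txn=BusRd  M[L6]=10
step 3: P0: store L0 := 26  ⟶  MI  (L0)  txn=∅  M[L0]=70
step 4: P1: store L0 := 5  ⟶  IM  (L0)  txn=BusRdX+Flush  M[L0]=26
step 5: P1: load  L2  ⟶  IE  (L2)  txn=BusRd  M[L2]=90
step 6: P1: load  L3  ⟶  IE  (L3)  txn=BusRd  M[L3]=60
step 7: P1: load  L1  ⟶  IE  (L1)  txn=BusRd  M[L1]=80
step 8: P0: load  L5  ⟶  EI  (L5)  txn=BusRd  M[L5]=90
step 9: P1: load  L4  ⟶  IE  (L4)  txn=BusRd  M[L4]=50
step 10: P1: store L1 := 45  ⟶  IM  (L1)  txn=∅  M[L1]=80
step 11: P1: store L5 := 42  ⟶  IM  (L5)  txn=BusRdX  M[L5]=90
step 12: P0: load  L4  ⟶  SS  (L4)  txn=BusRd  M[L4]=50
step 13: P0: store L0 := 19  ⟶  MI  (L0)  txn=BusRdX+Flush  M[L0]=5
step 14: P1: load  L5  ⟶  IM  (L5)  txn=∅  M[L5]=90
step 15: P1: store L6 := 40  ⟶  IM  (L6)  txn=∅  M[L6]=10
step 16: P1: load  L2  ⟶  IE  (L2)  txn=∅  M[L2]=90
step 17: P1: store L3 := 85  ⟶  IM  (L3)  txn=∅  M[L3]=60
step 18: P0: store L6 := 57  ⟶  MI  (L6)  txn=BusRdX+Flush  M[L6]=40
step 19: P1: load  L1  ⟶  IM  (L1)  txn=∅  M[L1]=80
step 20: P1: store L2 := 8  ⟶  IM  (L2)  txn=∅  M[L2]=90
step 21: P0: store L6 := 77  ⟶  MI  (L6)  txn=∅  M[L6]=40
step 22: P1: load  L1  ⟶  IM  (L1)  txn=∅  M[L1]=80
step 23: P1: load  L4  ⟶  SS  (L4)  txn=∅  M[L4]=50
step 24: P1: load  L5  ⟶  IM  (L5)  txn=∅  M[L5]=90
step 25: P1: store L5 := 12  ⟶  IM  (L5)  txn=∅  M[L5]=90
step 26: P0: store L6 := 71  ⟶  MI  (L6)  txn=∅  M[L6]=40
step 27: P1: load  L6  ⟶  SS  (L6)  txn=BusRd+Flush  M[L6]=71
step 28: P0: load  L1  ⟶  SS  (L1)  txn=BusRd+Flush  M[L1]=45
step 29: P0: load  L2  ⟶  SS  (L2)  txn=BusRd+Flush  M[L2]=8
step 30: P1: load  L2  ⟶  SS  (L2)  txn=∅  M[L2]=8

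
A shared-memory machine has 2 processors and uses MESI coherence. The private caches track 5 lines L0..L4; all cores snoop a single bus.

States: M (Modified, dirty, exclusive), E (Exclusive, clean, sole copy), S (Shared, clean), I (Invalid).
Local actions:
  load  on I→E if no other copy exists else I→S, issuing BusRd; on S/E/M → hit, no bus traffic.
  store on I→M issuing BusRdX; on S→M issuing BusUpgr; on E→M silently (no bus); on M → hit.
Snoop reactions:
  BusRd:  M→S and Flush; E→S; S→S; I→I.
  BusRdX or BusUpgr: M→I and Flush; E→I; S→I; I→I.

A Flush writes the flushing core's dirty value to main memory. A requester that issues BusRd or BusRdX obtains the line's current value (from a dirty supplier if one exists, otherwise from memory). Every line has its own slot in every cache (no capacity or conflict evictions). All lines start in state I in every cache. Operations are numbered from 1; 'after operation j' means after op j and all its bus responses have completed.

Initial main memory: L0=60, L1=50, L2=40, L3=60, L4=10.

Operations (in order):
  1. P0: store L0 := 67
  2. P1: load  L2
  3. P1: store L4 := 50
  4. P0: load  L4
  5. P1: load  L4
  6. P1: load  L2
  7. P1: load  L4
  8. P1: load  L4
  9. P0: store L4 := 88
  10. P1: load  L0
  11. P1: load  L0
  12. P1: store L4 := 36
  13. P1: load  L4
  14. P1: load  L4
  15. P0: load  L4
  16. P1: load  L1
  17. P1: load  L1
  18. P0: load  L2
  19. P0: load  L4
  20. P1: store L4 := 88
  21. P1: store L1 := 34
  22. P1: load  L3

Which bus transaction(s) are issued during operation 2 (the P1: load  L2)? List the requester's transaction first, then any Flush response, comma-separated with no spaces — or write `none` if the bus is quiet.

  op1 P0: store L0 := 67 → M/I on L0; bus BusRdX; mem=60
  op2 P1: load  L2 → I/E on L2; bus BusRd; mem=40
  op3 P1: store L4 := 50 → I/M on L4; bus BusRdX; mem=10
  op4 P0: load  L4 → S/S on L4; bus BusRd Flush; mem=50
  op5 P1: load  L4 → S/S on L4; bus (none); mem=50
  op6 P1: load  L2 → I/E on L2; bus (none); mem=40
  op7 P1: load  L4 → S/S on L4; bus (none); mem=50
  op8 P1: load  L4 → S/S on L4; bus (none); mem=50
  op9 P0: store L4 := 88 → M/I on L4; bus BusUpgr; mem=50
  op10 P1: load  L0 → S/S on L0; bus BusRd Flush; mem=67
  op11 P1: load  L0 → S/S on L0; bus (none); mem=67
  op12 P1: store L4 := 36 → I/M on L4; bus BusRdX Flush; mem=88
  op13 P1: load  L4 → I/M on L4; bus (none); mem=88
  op14 P1: load  L4 → I/M on L4; bus (none); mem=88
  op15 P0: load  L4 → S/S on L4; bus BusRd Flush; mem=36
  op16 P1: load  L1 → I/E on L1; bus BusRd; mem=50
  op17 P1: load  L1 → I/E on L1; bus (none); mem=50
  op18 P0: load  L2 → S/S on L2; bus BusRd; mem=40
  op19 P0: load  L4 → S/S on L4; bus (none); mem=36
  op20 P1: store L4 := 88 → I/M on L4; bus BusUpgr; mem=36
  op21 P1: store L1 := 34 → I/M on L1; bus (none); mem=50
  op22 P1: load  L3 → I/E on L3; bus BusRd; mem=60

bus = BusRd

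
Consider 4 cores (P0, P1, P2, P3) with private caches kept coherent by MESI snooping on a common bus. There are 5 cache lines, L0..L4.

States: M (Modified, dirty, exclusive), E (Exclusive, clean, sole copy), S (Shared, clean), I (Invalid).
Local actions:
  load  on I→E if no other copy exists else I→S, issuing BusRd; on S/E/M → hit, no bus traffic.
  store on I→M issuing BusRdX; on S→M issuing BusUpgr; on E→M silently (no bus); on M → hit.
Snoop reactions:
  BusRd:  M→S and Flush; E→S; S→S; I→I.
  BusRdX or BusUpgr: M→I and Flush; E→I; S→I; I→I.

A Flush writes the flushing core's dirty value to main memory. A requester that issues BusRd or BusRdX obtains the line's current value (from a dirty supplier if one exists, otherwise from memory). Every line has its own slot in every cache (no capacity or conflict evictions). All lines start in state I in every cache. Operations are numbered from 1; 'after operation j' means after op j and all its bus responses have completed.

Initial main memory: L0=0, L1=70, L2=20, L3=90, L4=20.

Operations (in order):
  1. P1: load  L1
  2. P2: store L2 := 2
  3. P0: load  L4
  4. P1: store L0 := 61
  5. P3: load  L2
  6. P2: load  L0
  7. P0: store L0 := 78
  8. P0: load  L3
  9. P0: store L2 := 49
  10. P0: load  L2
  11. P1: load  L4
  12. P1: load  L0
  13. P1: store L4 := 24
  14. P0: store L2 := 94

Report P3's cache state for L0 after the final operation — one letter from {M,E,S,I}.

step 1: P1: load  L1  ⟶  IEII  (L1)  txn=BusRd  M[L1]=70
step 2: P2: store L2 := 2  ⟶  IIMI  (L2)  txn=BusRdX  M[L2]=20
step 3: P0: load  L4  ⟶  EIII  (L4)  txn=BusRd  M[L4]=20
step 4: P1: store L0 := 61  ⟶  IMII  (L0)  txn=BusRdX  M[L0]=0
step 5: P3: load  L2  ⟶  IISS  (L2)  txn=BusRd+Flush  M[L2]=2
step 6: P2: load  L0  ⟶  ISSI  (L0)  txn=BusRd+Flush  M[L0]=61
step 7: P0: store L0 := 78  ⟶  MIII  (L0)  txn=BusRdX  M[L0]=61
step 8: P0: load  L3  ⟶  EIII  (L3)  txn=BusRd  M[L3]=90
step 9: P0: store L2 := 49  ⟶  MIII  (L2)  txn=BusRdX  M[L2]=2
step 10: P0: load  L2  ⟶  MIII  (L2)  txn=∅  M[L2]=2
step 11: P1: load  L4  ⟶  SSII  (L4)  txn=BusRd  M[L4]=20
step 12: P1: load  L0  ⟶  SSII  (L0)  txn=BusRd+Flush  M[L0]=78
step 13: P1: store L4 := 24  ⟶  IMII  (L4)  txn=BusUpgr  M[L4]=20
step 14: P0: store L2 := 94  ⟶  MIII  (L2)  txn=∅  M[L2]=2

state = I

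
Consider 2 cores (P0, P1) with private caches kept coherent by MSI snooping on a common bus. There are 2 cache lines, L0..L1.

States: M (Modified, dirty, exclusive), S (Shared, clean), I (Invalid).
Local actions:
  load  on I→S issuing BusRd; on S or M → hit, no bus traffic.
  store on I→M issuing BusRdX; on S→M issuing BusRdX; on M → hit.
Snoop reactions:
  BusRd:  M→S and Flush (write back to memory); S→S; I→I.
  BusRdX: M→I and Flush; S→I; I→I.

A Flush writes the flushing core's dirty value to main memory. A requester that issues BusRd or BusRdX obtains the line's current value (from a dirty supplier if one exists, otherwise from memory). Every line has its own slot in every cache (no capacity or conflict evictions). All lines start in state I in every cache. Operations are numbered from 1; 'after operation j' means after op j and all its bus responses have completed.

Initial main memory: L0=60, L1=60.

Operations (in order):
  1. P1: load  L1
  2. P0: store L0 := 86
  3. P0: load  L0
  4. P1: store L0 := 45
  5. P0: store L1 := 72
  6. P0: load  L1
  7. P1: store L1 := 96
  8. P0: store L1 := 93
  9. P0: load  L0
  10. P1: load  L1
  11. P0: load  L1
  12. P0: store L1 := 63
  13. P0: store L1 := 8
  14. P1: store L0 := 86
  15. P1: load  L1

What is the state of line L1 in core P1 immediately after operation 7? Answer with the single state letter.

step 1: P1: load  L1  ⟶  IS  (L1)  txn=BusRd  M[L1]=60
step 2: P0: store L0 := 86  ⟶  MI  (L0)  txn=BusRdX  M[L0]=60
step 3: P0: load  L0  ⟶  MI  (L0)  txn=∅  M[L0]=60
step 4: P1: store L0 := 45  ⟶  IM  (L0)  txn=BusRdX+Flush  M[L0]=86
step 5: P0: store L1 := 72  ⟶  MI  (L1)  txn=BusRdX  M[L1]=60
step 6: P0: load  L1  ⟶  MI  (L1)  txn=∅  M[L1]=60
step 7: P1: store L1 := 96  ⟶  IM  (L1)  txn=BusRdX+Flush  M[L1]=72
step 8: P0: store L1 := 93  ⟶  MI  (L1)  txn=BusRdX+Flush  M[L1]=96
step 9: P0: load  L0  ⟶  SS  (L0)  txn=BusRd+Flush  M[L0]=45
step 10: P1: load  L1  ⟶  SS  (L1)  txn=BusRd+Flush  M[L1]=93
step 11: P0: load  L1  ⟶  SS  (L1)  txn=∅  M[L1]=93
step 12: P0: store L1 := 63  ⟶  MI  (L1)  txn=BusRdX  M[L1]=93
step 13: P0: store L1 := 8  ⟶  MI  (L1)  txn=∅  M[L1]=93
step 14: P1: store L0 := 86  ⟶  IM  (L0)  txn=BusRdX  M[L0]=45
step 15: P1: load  L1  ⟶  SS  (L1)  txn=BusRd+Flush  M[L1]=8

state = M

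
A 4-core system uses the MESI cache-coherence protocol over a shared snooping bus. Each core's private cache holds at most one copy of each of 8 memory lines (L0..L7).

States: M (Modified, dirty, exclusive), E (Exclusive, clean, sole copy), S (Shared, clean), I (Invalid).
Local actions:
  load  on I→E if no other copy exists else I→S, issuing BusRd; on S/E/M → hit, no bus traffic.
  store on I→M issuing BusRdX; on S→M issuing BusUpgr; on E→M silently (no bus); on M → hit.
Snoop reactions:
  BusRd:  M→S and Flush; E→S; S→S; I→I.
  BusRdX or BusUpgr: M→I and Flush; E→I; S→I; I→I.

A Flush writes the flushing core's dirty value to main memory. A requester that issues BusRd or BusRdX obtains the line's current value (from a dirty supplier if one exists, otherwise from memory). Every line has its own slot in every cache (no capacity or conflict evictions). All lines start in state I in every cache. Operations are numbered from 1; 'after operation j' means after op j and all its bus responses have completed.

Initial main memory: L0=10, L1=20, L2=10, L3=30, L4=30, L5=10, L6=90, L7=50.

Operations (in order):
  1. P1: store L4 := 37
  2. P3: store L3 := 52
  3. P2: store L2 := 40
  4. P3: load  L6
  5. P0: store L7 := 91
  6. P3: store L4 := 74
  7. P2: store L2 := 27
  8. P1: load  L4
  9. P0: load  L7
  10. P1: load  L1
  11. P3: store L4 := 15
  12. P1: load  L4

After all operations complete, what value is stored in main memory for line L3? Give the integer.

[1] P1: store L4 := 37 | P0:I, P1:M(37), P2:I, P3:I | bus: BusRdX
[2] P3: store L3 := 52 | P0:I, P1:I, P2:I, P3:M(52) | bus: BusRdX
[3] P2: store L2 := 40 | P0:I, P1:I, P2:M(40), P3:I | bus: BusRdX
[4] P3: load  L6 | P0:I, P1:I, P2:I, P3:E(90) | bus: BusRd
[5] P0: store L7 := 91 | P0:M(91), P1:I, P2:I, P3:I | bus: BusRdX
[6] P3: store L4 := 74 | P0:I, P1:I, P2:I, P3:M(74) | bus: BusRdX,Flush
[7] P2: store L2 := 27 | P0:I, P1:I, P2:M(27), P3:I | bus: none
[8] P1: load  L4 | P0:I, P1:S(74), P2:I, P3:S(74) | bus: BusRd,Flush
[9] P0: load  L7 | P0:M(91), P1:I, P2:I, P3:I | bus: none
[10] P1: load  L1 | P0:I, P1:E(20), P2:I, P3:I | bus: BusRd
[11] P3: store L4 := 15 | P0:I, P1:I, P2:I, P3:M(15) | bus: BusUpgr
[12] P1: load  L4 | P0:I, P1:S(15), P2:I, P3:S(15) | bus: BusRd,Flush

memory[L3] = 30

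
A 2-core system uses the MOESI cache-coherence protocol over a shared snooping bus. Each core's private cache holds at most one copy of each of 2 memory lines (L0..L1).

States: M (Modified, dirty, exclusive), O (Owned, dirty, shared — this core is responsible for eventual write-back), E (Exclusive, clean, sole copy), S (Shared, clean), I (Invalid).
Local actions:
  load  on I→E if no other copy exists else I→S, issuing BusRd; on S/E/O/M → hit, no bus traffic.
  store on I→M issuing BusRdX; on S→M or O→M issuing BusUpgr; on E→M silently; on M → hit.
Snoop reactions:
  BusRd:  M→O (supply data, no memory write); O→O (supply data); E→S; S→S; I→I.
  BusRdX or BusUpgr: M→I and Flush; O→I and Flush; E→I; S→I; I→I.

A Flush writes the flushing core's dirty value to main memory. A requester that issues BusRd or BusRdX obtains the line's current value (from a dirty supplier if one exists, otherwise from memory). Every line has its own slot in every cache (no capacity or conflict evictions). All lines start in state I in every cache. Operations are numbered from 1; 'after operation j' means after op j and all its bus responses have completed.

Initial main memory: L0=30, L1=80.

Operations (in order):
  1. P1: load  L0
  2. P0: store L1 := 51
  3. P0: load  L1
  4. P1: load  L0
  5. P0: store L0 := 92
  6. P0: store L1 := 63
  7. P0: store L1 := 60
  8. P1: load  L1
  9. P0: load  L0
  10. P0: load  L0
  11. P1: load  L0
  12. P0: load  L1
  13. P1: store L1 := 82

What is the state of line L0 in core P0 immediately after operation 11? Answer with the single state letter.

  op1 P1: load  L0 → I/E on L0; bus BusRd; mem=30
  op2 P0: store L1 := 51 → M/I on L1; bus BusRdX; mem=80
  op3 P0: load  L1 → M/I on L1; bus (none); mem=80
  op4 P1: load  L0 → I/E on L0; bus (none); mem=30
  op5 P0: store L0 := 92 → M/I on L0; bus BusRdX; mem=30
  op6 P0: store L1 := 63 → M/I on L1; bus (none); mem=80
  op7 P0: store L1 := 60 → M/I on L1; bus (none); mem=80
  op8 P1: load  L1 → O/S on L1; bus BusRd; mem=80
  op9 P0: load  L0 → M/I on L0; bus (none); mem=30
  op10 P0: load  L0 → M/I on L0; bus (none); mem=30
  op11 P1: load  L0 → O/S on L0; bus BusRd; mem=30
  op12 P0: load  L1 → O/S on L1; bus (none); mem=80
  op13 P1: store L1 := 82 → I/M on L1; bus BusUpgr Flush; mem=60

state = O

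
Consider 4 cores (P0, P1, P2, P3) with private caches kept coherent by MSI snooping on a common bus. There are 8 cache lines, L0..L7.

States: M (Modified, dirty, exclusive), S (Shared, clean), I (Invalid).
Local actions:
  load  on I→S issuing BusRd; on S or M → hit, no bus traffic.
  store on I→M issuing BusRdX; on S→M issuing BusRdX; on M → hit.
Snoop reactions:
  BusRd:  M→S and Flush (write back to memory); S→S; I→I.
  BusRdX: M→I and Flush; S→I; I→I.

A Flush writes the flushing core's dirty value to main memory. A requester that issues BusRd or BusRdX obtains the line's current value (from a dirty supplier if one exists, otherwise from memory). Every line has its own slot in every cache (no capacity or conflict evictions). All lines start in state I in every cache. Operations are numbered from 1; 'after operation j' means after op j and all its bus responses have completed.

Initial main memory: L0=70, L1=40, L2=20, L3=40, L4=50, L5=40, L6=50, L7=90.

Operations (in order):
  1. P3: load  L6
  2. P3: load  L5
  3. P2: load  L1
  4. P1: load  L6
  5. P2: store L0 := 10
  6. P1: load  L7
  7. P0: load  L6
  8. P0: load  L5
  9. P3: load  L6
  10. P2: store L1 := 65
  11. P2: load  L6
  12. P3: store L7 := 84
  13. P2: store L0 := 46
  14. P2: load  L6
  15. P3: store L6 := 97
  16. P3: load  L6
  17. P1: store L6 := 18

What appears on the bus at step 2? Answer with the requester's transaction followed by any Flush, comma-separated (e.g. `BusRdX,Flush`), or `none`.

bus = BusRd

1. P3: load  L6  bus=[BusRd]  L6: P0=I P1=I P2=I P3=S  mem[L6]=50
2. P3: load  L5  bus=[BusRd]  L5: P0=I P1=I P2=I P3=S  mem[L5]=40
3. P2: load  L1  bus=[BusRd]  L1: P0=I P1=I P2=S P3=I  mem[L1]=40
4. P1: load  L6  bus=[BusRd]  L6: P0=I P1=S P2=I P3=S  mem[L6]=50
5. P2: store L0 := 10  bus=[BusRdX]  L0: P0=I P1=I P2=M P3=I  mem[L0]=70
6. P1: load  L7  bus=[BusRd]  L7: P0=I P1=S P2=I P3=I  mem[L7]=90
7. P0: load  L6  bus=[BusRd]  L6: P0=S P1=S P2=I P3=S  mem[L6]=50
8. P0: load  L5  bus=[BusRd]  L5: P0=S P1=I P2=I P3=S  mem[L5]=40
9. P3: load  L6  bus=[-]  L6: P0=S P1=S P2=I P3=S  mem[L6]=50
10. P2: store L1 := 65  bus=[BusRdX]  L1: P0=I P1=I P2=M P3=I  mem[L1]=40
11. P2: load  L6  bus=[BusRd]  L6: P0=S P1=S P2=S P3=S  mem[L6]=50
12. P3: store L7 := 84  bus=[BusRdX]  L7: P0=I P1=I P2=I P3=M  mem[L7]=90
13. P2: store L0 := 46  bus=[-]  L0: P0=I P1=I P2=M P3=I  mem[L0]=70
14. P2: load  L6  bus=[-]  L6: P0=S P1=S P2=S P3=S  mem[L6]=50
15. P3: store L6 := 97  bus=[BusRdX]  L6: P0=I P1=I P2=I P3=M  mem[L6]=50
16. P3: load  L6  bus=[-]  L6: P0=I P1=I P2=I P3=M  mem[L6]=50
17. P1: store L6 := 18  bus=[BusRdX,Flush]  L6: P0=I P1=M P2=I P3=I  mem[L6]=97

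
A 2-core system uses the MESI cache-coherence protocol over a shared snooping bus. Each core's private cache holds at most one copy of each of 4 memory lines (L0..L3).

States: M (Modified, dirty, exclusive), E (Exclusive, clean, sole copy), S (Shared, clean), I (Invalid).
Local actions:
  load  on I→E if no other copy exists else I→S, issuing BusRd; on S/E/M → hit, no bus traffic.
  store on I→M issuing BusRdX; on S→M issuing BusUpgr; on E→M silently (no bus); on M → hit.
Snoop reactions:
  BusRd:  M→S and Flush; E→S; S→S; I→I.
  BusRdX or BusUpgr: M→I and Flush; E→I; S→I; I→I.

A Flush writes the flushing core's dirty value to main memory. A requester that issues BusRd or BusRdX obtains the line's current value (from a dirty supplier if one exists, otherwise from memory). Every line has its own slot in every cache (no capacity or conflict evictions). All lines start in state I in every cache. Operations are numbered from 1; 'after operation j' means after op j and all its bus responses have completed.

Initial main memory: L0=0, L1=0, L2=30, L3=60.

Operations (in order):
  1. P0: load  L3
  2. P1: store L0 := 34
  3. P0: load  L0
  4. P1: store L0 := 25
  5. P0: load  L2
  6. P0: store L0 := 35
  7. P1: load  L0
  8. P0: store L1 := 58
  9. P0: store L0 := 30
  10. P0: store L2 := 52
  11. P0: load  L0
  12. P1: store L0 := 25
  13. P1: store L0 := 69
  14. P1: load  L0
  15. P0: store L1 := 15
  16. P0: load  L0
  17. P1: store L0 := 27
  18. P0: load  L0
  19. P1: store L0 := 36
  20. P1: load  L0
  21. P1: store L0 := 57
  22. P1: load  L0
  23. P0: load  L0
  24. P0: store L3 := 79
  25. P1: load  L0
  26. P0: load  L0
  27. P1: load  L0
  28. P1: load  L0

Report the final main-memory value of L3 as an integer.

memory[L3] = 60

1. P0: load  L3  bus=[BusRd]  L3: P0=E P1=I  mem[L3]=60
2. P1: store L0 := 34  bus=[BusRdX]  L0: P0=I P1=M  mem[L0]=0
3. P0: load  L0  bus=[BusRd,Flush]  L0: P0=S P1=S  mem[L0]=34
4. P1: store L0 := 25  bus=[BusUpgr]  L0: P0=I P1=M  mem[L0]=34
5. P0: load  L2  bus=[BusRd]  L2: P0=E P1=I  mem[L2]=30
6. P0: store L0 := 35  bus=[BusRdX,Flush]  L0: P0=M P1=I  mem[L0]=25
7. P1: load  L0  bus=[BusRd,Flush]  L0: P0=S P1=S  mem[L0]=35
8. P0: store L1 := 58  bus=[BusRdX]  L1: P0=M P1=I  mem[L1]=0
9. P0: store L0 := 30  bus=[BusUpgr]  L0: P0=M P1=I  mem[L0]=35
10. P0: store L2 := 52  bus=[-]  L2: P0=M P1=I  mem[L2]=30
11. P0: load  L0  bus=[-]  L0: P0=M P1=I  mem[L0]=35
12. P1: store L0 := 25  bus=[BusRdX,Flush]  L0: P0=I P1=M  mem[L0]=30
13. P1: store L0 := 69  bus=[-]  L0: P0=I P1=M  mem[L0]=30
14. P1: load  L0  bus=[-]  L0: P0=I P1=M  mem[L0]=30
15. P0: store L1 := 15  bus=[-]  L1: P0=M P1=I  mem[L1]=0
16. P0: load  L0  bus=[BusRd,Flush]  L0: P0=S P1=S  mem[L0]=69
17. P1: store L0 := 27  bus=[BusUpgr]  L0: P0=I P1=M  mem[L0]=69
18. P0: load  L0  bus=[BusRd,Flush]  L0: P0=S P1=S  mem[L0]=27
19. P1: store L0 := 36  bus=[BusUpgr]  L0: P0=I P1=M  mem[L0]=27
20. P1: load  L0  bus=[-]  L0: P0=I P1=M  mem[L0]=27
21. P1: store L0 := 57  bus=[-]  L0: P0=I P1=M  mem[L0]=27
22. P1: load  L0  bus=[-]  L0: P0=I P1=M  mem[L0]=27
23. P0: load  L0  bus=[BusRd,Flush]  L0: P0=S P1=S  mem[L0]=57
24. P0: store L3 := 79  bus=[-]  L3: P0=M P1=I  mem[L3]=60
25. P1: load  L0  bus=[-]  L0: P0=S P1=S  mem[L0]=57
26. P0: load  L0  bus=[-]  L0: P0=S P1=S  mem[L0]=57
27. P1: load  L0  bus=[-]  L0: P0=S P1=S  mem[L0]=57
28. P1: load  L0  bus=[-]  L0: P0=S P1=S  mem[L0]=57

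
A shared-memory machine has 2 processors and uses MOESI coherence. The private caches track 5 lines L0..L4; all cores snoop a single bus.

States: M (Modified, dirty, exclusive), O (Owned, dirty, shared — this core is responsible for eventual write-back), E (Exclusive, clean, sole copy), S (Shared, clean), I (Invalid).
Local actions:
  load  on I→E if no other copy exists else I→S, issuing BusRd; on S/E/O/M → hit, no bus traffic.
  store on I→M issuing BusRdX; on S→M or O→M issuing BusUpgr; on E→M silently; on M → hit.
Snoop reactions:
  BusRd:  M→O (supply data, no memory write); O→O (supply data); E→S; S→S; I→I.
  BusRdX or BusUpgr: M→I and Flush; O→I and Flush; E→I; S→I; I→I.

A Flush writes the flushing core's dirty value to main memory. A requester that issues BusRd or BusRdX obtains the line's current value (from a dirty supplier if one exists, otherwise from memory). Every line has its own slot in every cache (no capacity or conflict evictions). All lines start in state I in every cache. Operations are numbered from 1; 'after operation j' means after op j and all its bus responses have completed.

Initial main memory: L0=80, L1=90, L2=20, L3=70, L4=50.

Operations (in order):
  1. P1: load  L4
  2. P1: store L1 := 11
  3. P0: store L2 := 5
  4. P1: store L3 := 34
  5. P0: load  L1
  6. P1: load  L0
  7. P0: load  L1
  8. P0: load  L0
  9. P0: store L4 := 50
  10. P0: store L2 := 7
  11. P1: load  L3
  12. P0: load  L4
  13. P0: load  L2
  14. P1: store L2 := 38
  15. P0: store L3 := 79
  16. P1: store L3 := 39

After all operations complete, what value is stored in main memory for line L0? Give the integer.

  op1 P1: load  L4 → I/E on L4; bus BusRd; mem=50
  op2 P1: store L1 := 11 → I/M on L1; bus BusRdX; mem=90
  op3 P0: store L2 := 5 → M/I on L2; bus BusRdX; mem=20
  op4 P1: store L3 := 34 → I/M on L3; bus BusRdX; mem=70
  op5 P0: load  L1 → S/O on L1; bus BusRd; mem=90
  op6 P1: load  L0 → I/E on L0; bus BusRd; mem=80
  op7 P0: load  L1 → S/O on L1; bus (none); mem=90
  op8 P0: load  L0 → S/S on L0; bus BusRd; mem=80
  op9 P0: store L4 := 50 → M/I on L4; bus BusRdX; mem=50
  op10 P0: store L2 := 7 → M/I on L2; bus (none); mem=20
  op11 P1: load  L3 → I/M on L3; bus (none); mem=70
  op12 P0: load  L4 → M/I on L4; bus (none); mem=50
  op13 P0: load  L2 → M/I on L2; bus (none); mem=20
  op14 P1: store L2 := 38 → I/M on L2; bus BusRdX Flush; mem=7
  op15 P0: store L3 := 79 → M/I on L3; bus BusRdX Flush; mem=34
  op16 P1: store L3 := 39 → I/M on L3; bus BusRdX Flush; mem=79

memory[L0] = 80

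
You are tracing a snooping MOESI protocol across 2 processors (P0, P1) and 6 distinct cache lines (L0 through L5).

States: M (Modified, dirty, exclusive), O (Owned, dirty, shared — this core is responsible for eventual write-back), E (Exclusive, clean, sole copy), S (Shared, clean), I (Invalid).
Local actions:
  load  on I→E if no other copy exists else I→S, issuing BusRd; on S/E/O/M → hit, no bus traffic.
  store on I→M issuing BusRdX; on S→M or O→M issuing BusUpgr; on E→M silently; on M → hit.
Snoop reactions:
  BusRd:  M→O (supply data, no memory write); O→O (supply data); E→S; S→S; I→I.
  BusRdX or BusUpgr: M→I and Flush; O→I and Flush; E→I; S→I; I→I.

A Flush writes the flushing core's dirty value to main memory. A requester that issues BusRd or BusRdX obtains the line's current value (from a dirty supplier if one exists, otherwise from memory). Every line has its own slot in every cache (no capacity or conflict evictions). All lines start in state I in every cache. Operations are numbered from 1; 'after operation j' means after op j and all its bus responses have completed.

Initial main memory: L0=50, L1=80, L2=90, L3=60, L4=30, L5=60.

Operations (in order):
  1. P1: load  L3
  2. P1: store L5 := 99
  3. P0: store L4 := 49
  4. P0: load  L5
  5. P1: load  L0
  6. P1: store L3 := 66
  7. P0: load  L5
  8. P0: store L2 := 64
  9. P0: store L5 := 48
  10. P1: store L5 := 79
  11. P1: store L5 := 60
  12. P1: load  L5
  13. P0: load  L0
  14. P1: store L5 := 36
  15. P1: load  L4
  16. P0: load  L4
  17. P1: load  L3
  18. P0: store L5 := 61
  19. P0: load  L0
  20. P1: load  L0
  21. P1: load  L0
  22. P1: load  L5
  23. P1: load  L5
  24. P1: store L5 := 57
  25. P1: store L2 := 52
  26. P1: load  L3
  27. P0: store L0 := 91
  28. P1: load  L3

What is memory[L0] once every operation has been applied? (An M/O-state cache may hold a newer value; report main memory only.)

1. P1: load  L3  bus=[BusRd]  L3: P0=I P1=E  mem[L3]=60
2. P1: store L5 := 99  bus=[BusRdX]  L5: P0=I P1=M  mem[L5]=60
3. P0: store L4 := 49  bus=[BusRdX]  L4: P0=M P1=I  mem[L4]=30
4. P0: load  L5  bus=[BusRd]  L5: P0=S P1=O  mem[L5]=60
5. P1: load  L0  bus=[BusRd]  L0: P0=I P1=E  mem[L0]=50
6. P1: store L3 := 66  bus=[-]  L3: P0=I P1=M  mem[L3]=60
7. P0: load  L5  bus=[-]  L5: P0=S P1=O  mem[L5]=60
8. P0: store L2 := 64  bus=[BusRdX]  L2: P0=M P1=I  mem[L2]=90
9. P0: store L5 := 48  bus=[BusUpgr,Flush]  L5: P0=M P1=I  mem[L5]=99
10. P1: store L5 := 79  bus=[BusRdX,Flush]  L5: P0=I P1=M  mem[L5]=48
11. P1: store L5 := 60  bus=[-]  L5: P0=I P1=M  mem[L5]=48
12. P1: load  L5  bus=[-]  L5: P0=I P1=M  mem[L5]=48
13. P0: load  L0  bus=[BusRd]  L0: P0=S P1=S  mem[L0]=50
14. P1: store L5 := 36  bus=[-]  L5: P0=I P1=M  mem[L5]=48
15. P1: load  L4  bus=[BusRd]  L4: P0=O P1=S  mem[L4]=30
16. P0: load  L4  bus=[-]  L4: P0=O P1=S  mem[L4]=30
17. P1: load  L3  bus=[-]  L3: P0=I P1=M  mem[L3]=60
18. P0: store L5 := 61  bus=[BusRdX,Flush]  L5: P0=M P1=I  mem[L5]=36
19. P0: load  L0  bus=[-]  L0: P0=S P1=S  mem[L0]=50
20. P1: load  L0  bus=[-]  L0: P0=S P1=S  mem[L0]=50
21. P1: load  L0  bus=[-]  L0: P0=S P1=S  mem[L0]=50
22. P1: load  L5  bus=[BusRd]  L5: P0=O P1=S  mem[L5]=36
23. P1: load  L5  bus=[-]  L5: P0=O P1=S  mem[L5]=36
24. P1: store L5 := 57  bus=[BusUpgr,Flush]  L5: P0=I P1=M  mem[L5]=61
25. P1: store L2 := 52  bus=[BusRdX,Flush]  L2: P0=I P1=M  mem[L2]=64
26. P1: load  L3  bus=[-]  L3: P0=I P1=M  mem[L3]=60
27. P0: store L0 := 91  bus=[BusUpgr]  L0: P0=M P1=I  mem[L0]=50
28. P1: load  L3  bus=[-]  L3: P0=I P1=M  mem[L3]=60

memory[L0] = 50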